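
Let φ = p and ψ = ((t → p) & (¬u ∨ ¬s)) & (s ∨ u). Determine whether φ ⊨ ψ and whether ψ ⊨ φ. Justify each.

Neither direction holds.

[⇒] This fails. Under s = F, t = F, p = T, u = F, the left side is true but the right side is false.

[⇐] This fails. Under s = T, t = F, p = F, u = F, the left side is false but the right side is true.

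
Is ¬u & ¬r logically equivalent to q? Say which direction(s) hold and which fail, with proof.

(→) This fails. Under u = F, r = F, q = F, the left side is true but the right side is false.

(←) This fails. Under u = T, r = F, q = T, the left side is false but the right side is true.

Both directions fail.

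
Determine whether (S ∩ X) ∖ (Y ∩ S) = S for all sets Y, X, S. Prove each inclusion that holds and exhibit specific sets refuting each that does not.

The sets are not equal: only the forward inclusion holds.

(⊆) Let x ∈ (S ∩ X) ∖ (Y ∩ S). Then x ∈ X ∩ S and x ∉ Y, from which x ∈ S.

(⊇) This inclusion fails. Take Y = ∅, X = ∅, S = {1}; then 1 ∈ S but 1 ∉ (S ∩ X) ∖ (Y ∩ S).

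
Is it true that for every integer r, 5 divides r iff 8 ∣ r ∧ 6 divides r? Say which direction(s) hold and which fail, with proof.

(⇒) fails and (⇐) fails.

(→) This fails: take r = 5. Certainly 5 ∣ 5, but 8 ∤ 5.

(←) This fails: take r = 24. Both 8 ∣ 24 and 6 ∣ 24, yet 24 is not a multiple of 5 (since 24 = 4·5 + 4), so 5 ∤ 24.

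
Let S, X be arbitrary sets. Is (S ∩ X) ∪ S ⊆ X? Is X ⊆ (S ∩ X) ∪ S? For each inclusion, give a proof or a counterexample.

Forward inclusion. This inclusion fails. Take S = {1}, X = ∅; then 1 ∈ (S ∩ X) ∪ S but 1 ∉ X.

Reverse inclusion. This inclusion fails. Take S = ∅, X = {1}; then 1 ∈ X but 1 ∉ (S ∩ X) ∪ S.

Neither inclusion holds.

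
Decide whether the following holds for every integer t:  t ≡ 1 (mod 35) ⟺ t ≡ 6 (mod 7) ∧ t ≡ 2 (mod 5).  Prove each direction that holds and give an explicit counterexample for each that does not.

Neither implication holds.

(⟹) This fails: t = 1 gives 1 ≡ 1 (mod 35) but 1 ≡ 1 (mod 7), so the conjunction on the right does not hold.

(⟸) This fails: t = 27 satisfies both congruences on the right (27 ≡ 6 mod 7 and 27 ≡ 2 mod 5) yet 27 ≡ 27 (mod 35), not 1.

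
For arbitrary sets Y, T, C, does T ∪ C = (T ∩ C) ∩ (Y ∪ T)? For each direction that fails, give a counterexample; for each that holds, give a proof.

(⊆) fails; (⊇) holds.

(⊆) This inclusion fails. Take Y = ∅, T = {1}, C = ∅; then 1 ∈ T ∪ C but 1 ∉ (T ∩ C) ∩ (Y ∪ T).

(⊇) Let x ∈ (T ∩ C) ∩ (Y ∪ T). Then either x ∈ T ∩ C and x ∉ Y; or x ∈ Y ∩ T ∩ C. In each case x ∈ T ∪ C, so (T ∩ C) ∩ (Y ∪ T) ⊆ T ∪ C.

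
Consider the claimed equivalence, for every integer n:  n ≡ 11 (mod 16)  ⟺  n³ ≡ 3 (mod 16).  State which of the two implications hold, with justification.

(⇒) Suppose n ≡ 11 (mod 16). Write n = 16j + 11. Then (16j + 11)³ = 4096j³ + 8448j² + 5808j + 1331 = 16(256j³ + 528j² + 363j + 83) + 3, so n³ ≡ 3 (mod 16).

(⇐) Conversely, suppose n³ ≡ 3 (mod 16). The only residue r in {0, …, 15} with r³ ≡ 3 (mod 16) is r = 11, so n ≡ 11 (mod 16).

The biconditional holds.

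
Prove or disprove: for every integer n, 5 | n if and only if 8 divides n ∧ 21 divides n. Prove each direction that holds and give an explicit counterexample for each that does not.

(⟹) This fails: take n = 5. Certainly 5 ∣ 5, but 8 ∤ 5.

(⟸) This fails: take n = 168. Both 8 ∣ 168 and 21 ∣ 168, yet 168 is not a multiple of 5 (since 168 = 33·5 + 3), so 5 ∤ 168.

Neither direction holds.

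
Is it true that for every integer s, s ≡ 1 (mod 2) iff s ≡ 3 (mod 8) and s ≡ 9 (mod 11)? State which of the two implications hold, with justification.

Converse. If s ≡ 3 (mod 8) and s ≡ 9 (mod 11), then by the Chinese remainder theorem s ≡ 75 (mod 88). Since 75 ≡ 1 (mod 2) and 2 ∣ 88, we get s ≡ 1 (mod 2).

Forward direction. This fails: s = 1 gives 1 ≡ 1 (mod 2) but 1 ≡ 1 (mod 8), so the conjunction on the right does not hold.

Only the reverse direction holds.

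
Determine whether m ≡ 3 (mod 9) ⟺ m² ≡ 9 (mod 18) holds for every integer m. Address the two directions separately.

Both directions fail.

(→) This fails: take m = 12. Then 12 ≡ 3 (mod 9), but 12² = 144 ≡ 0 (mod 18), not 9.

(←) This fails: take m = 9. Then 9² = 81 ≡ 9 (mod 18), yet 9 ≡ 0 (mod 9), not 3.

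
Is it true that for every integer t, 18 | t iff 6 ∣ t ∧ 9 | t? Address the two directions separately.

[⇐] Suppose 6 ∣ t and 9 ∣ t. Any common multiple of 6 and 9 is a multiple of their lcm; here lcm(6, 9) = 6·9/gcd(6, 9) = 54/3 = 18, so 18 ∣ t.

[⇒] If 18 ∣ t, write t = 18q. Since 18 = 3·6, t = 6·(3q), so 6 ∣ t; and since 18 = 2·9, t = 9·(2q), so 9 ∣ t.

The biconditional holds.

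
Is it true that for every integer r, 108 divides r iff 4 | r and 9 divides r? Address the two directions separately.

Only the forward implication holds.

(⇒) If 108 ∣ r, write r = 108q. Since 108 = 27·4, r = 4·(27q), so 4 ∣ r; and since 108 = 12·9, r = 9·(12q), so 9 ∣ r.

(⇐) This fails: take r = 36. Both 4 ∣ 36 and 9 ∣ 36, yet 36 is not a multiple of 108 (since 36 = 0·108 + 36), so 108 ∤ 36.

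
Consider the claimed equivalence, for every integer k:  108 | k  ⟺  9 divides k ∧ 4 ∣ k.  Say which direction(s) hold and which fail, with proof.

Only the forward direction holds.

(⇒) If 108 ∣ k, write k = 108q. Since 108 = 12·9, k = 9·(12q), so 9 ∣ k; and since 108 = 27·4, k = 4·(27q), so 4 ∣ k.

(⇐) This fails: take k = 36. Both 9 ∣ 36 and 4 ∣ 36, yet 36 is not a multiple of 108 (since 36 = 0·108 + 36), so 108 ∤ 36.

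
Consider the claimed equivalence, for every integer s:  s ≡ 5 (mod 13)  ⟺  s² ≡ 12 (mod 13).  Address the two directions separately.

(⇒) Suppose s ≡ 5 (mod 13). Write s = 13j + 5. Then (13j + 5)² = 169j² + 130j + 25 = 13(13j² + 10j + 1) + 12, so s² ≡ 12 (mod 13).

(⇐) This fails: take s = 8. Then 8² = 64 ≡ 12 (mod 13), yet 8 ≡ 8 (mod 13), not 5.

The forward direction holds; the converse fails.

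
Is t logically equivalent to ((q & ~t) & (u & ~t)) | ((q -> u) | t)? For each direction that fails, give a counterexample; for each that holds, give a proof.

(←) This fails. Under u = F, t = F, q = F, the left side is false but the right side is true.

(→) Assume the antecedent. If u is true, the consequent reduces to true regardless of the other variables. If u is false, the antecedent forces (u = F, t = T, q = F) or (u = F, t = T, q = T), and the consequent holds there. Either way the consequent holds.

The forward direction holds; the converse fails.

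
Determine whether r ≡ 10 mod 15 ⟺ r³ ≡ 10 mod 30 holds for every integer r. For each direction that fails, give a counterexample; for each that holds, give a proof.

[⇒] This fails: take r = 25. Then 25 ≡ 10 (mod 15), but 25³ = 15625 ≡ 25 (mod 30), not 10.

[⇐] Conversely, the residues r modulo 30 with r³ ≡ 10 (mod 30) are exactly {10}, and each is ≡ 10 (mod 15).

(⇒) fails; (⇐) holds.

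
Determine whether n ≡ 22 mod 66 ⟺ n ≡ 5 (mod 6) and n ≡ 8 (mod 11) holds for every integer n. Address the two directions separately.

Forward direction. This fails: n = 22 gives 22 ≡ 22 (mod 66) but 22 ≡ 4 (mod 6), so the conjunction on the right does not hold.

Converse. This fails: n = 41 satisfies both congruences on the right (41 ≡ 5 mod 6 and 41 ≡ 8 mod 11) yet 41 ≡ 41 (mod 66), not 22.

Neither direction holds.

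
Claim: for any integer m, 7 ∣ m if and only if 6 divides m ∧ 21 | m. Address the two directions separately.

Forward direction. This fails: take m = 7. Certainly 7 ∣ 7, but 6 ∤ 7.

Converse. Suppose 6 ∣ m and 21 ∣ m. Any common multiple of 6 and 21 is a multiple of their lcm; here lcm(6, 21) = 6·21/gcd(6, 21) = 126/3 = 42, so 42 ∣ m. Since 7 ∣ 42, it follows that 7 ∣ m.

(⇒) fails; (⇐) holds.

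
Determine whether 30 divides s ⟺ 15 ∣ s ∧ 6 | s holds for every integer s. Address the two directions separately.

Both directions hold; the statement is true.

(⇒) If 30 ∣ s, write s = 30q. Since 30 = 2·15, s = 15·(2q), so 15 ∣ s; and since 30 = 5·6, s = 6·(5q), so 6 ∣ s.

(⇐) Suppose 15 ∣ s and 6 ∣ s. Any common multiple of 15 and 6 is a multiple of their lcm; here lcm(15, 6) = 15·6/gcd(15, 6) = 90/3 = 30, so 30 ∣ s.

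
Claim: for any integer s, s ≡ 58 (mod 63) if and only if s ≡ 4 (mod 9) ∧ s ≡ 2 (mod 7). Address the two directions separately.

Both directions hold; the statement is true.

(⇒) Suppose s ≡ 58 (mod 63); write s = 63j + 58. Since 9 ∣ 63, reducing mod 9 gives s ≡ 58 ≡ 4 (mod 9); since 7 ∣ 63, reducing mod 7 gives s ≡ 58 ≡ 2 (mod 7).

(⇐) Conversely, if s ≡ 4 (mod 9) and s ≡ 2 (mod 7), then by the Chinese remainder theorem s ≡ 58 (mod 63). This is exactly s ≡ 58 (mod 63).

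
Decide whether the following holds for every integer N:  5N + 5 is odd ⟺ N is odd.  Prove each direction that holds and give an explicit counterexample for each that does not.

(⇒) fails and (⇐) fails.

(→) This fails: N = 0 gives 5N + 5 = 5, which is odd, but 0 is even, not odd.

(←) This also fails: N = 1 is odd, but 5N + 5 = 10 is even, not odd.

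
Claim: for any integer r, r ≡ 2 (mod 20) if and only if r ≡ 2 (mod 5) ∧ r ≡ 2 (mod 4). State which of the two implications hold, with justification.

The biconditional holds.

[⇒] Suppose r ≡ 2 (mod 20); write r = 20j + 2. Since 5 ∣ 20, reducing mod 5 gives r ≡ 2 (mod 5); since 4 ∣ 20, reducing mod 4 gives r ≡ 2 (mod 4).

[⇐] Conversely, if r ≡ 2 (mod 5) and r ≡ 2 (mod 4), then by the Chinese remainder theorem r ≡ 2 (mod 20). This is exactly r ≡ 2 (mod 20).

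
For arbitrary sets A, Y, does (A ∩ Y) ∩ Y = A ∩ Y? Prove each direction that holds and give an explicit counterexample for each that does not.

(⊆) Let x ∈ (A ∩ Y) ∩ Y. Then x ∈ A ∩ Y, from which x ∈ A ∩ Y.

(⊇) Let x ∈ A ∩ Y. Then x ∈ A ∩ Y, from which x ∈ (A ∩ Y) ∩ Y.

Both inclusions hold.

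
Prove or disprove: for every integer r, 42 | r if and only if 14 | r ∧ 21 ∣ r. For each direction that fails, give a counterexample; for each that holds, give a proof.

Both directions hold.

(⇒) If 42 ∣ r, write r = 42q. Since 42 = 3·14, r = 14·(3q), so 14 ∣ r; and since 42 = 2·21, r = 21·(2q), so 21 ∣ r.

(⇐) Suppose 14 ∣ r and 21 ∣ r. Any common multiple of 14 and 21 is a multiple of their lcm; here lcm(14, 21) = 14·21/gcd(14, 21) = 294/7 = 42, so 42 ∣ r.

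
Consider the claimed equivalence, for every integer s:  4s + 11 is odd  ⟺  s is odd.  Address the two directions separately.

Only the reverse direction holds.

(←) Suppose s is odd. Since 4 is even, 4s is even for every s, so 4s + 11 has the same parity as 11, which is odd. Hence 4s + 11 is odd.

(→) This fails: take s = 2. Then 4s + 11 = 19, which is odd, yet s = 2 is even, not odd.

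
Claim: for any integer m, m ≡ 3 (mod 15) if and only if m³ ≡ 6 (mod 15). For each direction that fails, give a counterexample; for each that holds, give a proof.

[⇒] This fails: take m = 3. Then 3 ≡ 3 (mod 15), but 3³ = 27 ≡ 12 (mod 15), not 6.

[⇐] This fails: take m = 6. Then 6³ = 216 ≡ 6 (mod 15), yet 6 ≡ 6 (mod 15), not 3.

Neither implication holds.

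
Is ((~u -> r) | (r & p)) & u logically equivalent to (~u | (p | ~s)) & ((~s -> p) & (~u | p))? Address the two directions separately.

Both directions fail.

Forward direction. This fails. Under p = F, r = F, s = F, u = T, the left side is true but the right side is false.

Converse. This fails. Under p = T, r = F, s = F, u = F, the left side is false but the right side is true.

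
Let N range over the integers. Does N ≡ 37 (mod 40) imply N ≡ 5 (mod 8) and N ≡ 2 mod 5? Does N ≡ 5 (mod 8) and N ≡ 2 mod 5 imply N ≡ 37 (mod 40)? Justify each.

(→) Suppose N ≡ 37 (mod 40); write N = 40j + 37. Since 8 ∣ 40, reducing mod 8 gives N ≡ 37 ≡ 5 (mod 8); since 5 ∣ 40, reducing mod 5 gives N ≡ 37 ≡ 2 (mod 5).

(←) Conversely, if N ≡ 5 (mod 8) and N ≡ 2 (mod 5), then by the Chinese remainder theorem N ≡ 37 (mod 40). This is exactly N ≡ 37 (mod 40).

Both implications hold.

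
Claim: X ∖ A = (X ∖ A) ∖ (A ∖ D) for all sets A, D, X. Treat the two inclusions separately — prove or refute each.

Both inclusions hold.

(⊆) Let x ∈ X ∖ A. Then either x ∈ X and x ∉ A, D; or x ∈ D ∩ X and x ∉ A. In each case x ∈ (X ∖ A) ∖ (A ∖ D), so X ∖ A ⊆ (X ∖ A) ∖ (A ∖ D).

(⊇) Let x ∈ (X ∖ A) ∖ (A ∖ D). Then either x ∈ X and x ∉ A, D; or x ∈ D ∩ X and x ∉ A. In each case x ∈ X ∖ A, so (X ∖ A) ∖ (A ∖ D) ⊆ X ∖ A.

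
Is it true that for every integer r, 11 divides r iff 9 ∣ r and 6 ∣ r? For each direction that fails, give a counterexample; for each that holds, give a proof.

(⇒) fails and (⇐) fails.

Forward direction. This fails: take r = 11. Certainly 11 ∣ 11, but 9 ∤ 11.

Converse. This fails: take r = 18. Both 9 ∣ 18 and 6 ∣ 18, yet 18 is not a multiple of 11 (since 18 = 1·11 + 7), so 11 ∤ 18.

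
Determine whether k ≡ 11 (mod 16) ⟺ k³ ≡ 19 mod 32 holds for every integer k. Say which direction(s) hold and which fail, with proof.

The forward direction fails; the converse holds.

Converse. The residues r modulo 32 with r³ ≡ 19 (mod 32) are exactly {11}, and each is ≡ 11 (mod 16).

Forward direction. This fails: take k = 27. Then 27 ≡ 11 (mod 16), but 27³ = 19683 ≡ 3 (mod 32), not 19.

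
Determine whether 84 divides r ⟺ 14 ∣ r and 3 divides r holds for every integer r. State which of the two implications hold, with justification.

(→) If 84 ∣ r, write r = 84q. Since 84 = 6·14, r = 14·(6q), so 14 ∣ r; and since 84 = 28·3, r = 3·(28q), so 3 ∣ r.

(←) This fails: take r = 42. Both 14 ∣ 42 and 3 ∣ 42, yet 42 is not a multiple of 84 (since 42 = 0·84 + 42), so 84 ∤ 42.

Only the forward direction holds.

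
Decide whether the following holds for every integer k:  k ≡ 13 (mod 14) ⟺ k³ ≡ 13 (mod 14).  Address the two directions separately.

(→) Suppose k ≡ 13 (mod 14). Write k = 14j + 13. Then (14j + 13)³ = 2744j³ + 7644j² + 7098j + 2197 = 14(196j³ + 546j² + 507j + 156) + 13, so k³ ≡ 13 (mod 14).

(←) This fails: take k = 3. Then 3³ = 27 ≡ 13 (mod 14), yet 3 ≡ 3 (mod 14), not 13.

The forward direction holds; the converse fails.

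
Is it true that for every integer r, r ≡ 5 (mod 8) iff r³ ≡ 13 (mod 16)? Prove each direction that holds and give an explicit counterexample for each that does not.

(→) This fails: take r = 13. Then 13 ≡ 5 (mod 8), but 13³ = 2197 ≡ 5 (mod 16), not 13.

(←) Conversely, the residues r modulo 16 with r³ ≡ 13 (mod 16) are exactly {5}, and each is ≡ 5 (mod 8).

Not equivalent: only (⇐) holds.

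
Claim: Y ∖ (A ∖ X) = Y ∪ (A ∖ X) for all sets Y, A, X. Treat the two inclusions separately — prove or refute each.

Forward inclusion. Let x ∈ Y ∖ (A ∖ X). Then either x ∈ Y and x ∉ A, X; or x ∈ Y ∩ X and x ∉ A; or x ∈ Y ∩ A ∩ X. In each case x ∈ Y ∪ (A ∖ X), so Y ∖ (A ∖ X) ⊆ Y ∪ (A ∖ X).

Reverse inclusion. This inclusion fails. Take Y = ∅, A = {1}, X = ∅; then 1 ∈ Y ∪ (A ∖ X) but 1 ∉ Y ∖ (A ∖ X).

(⊆) holds; (⊇) fails.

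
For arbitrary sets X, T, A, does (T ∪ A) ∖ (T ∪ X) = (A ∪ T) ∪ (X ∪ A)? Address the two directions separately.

The sets are not equal: only the forward inclusion holds.

(⟸) This inclusion fails. Take X = {1}, T = ∅, A = ∅; then 1 ∈ (A ∪ T) ∪ (X ∪ A) but 1 ∉ (T ∪ A) ∖ (T ∪ X).

(⟹) Let x ∈ (T ∪ A) ∖ (T ∪ X). Then x ∈ A and x ∉ X, T, from which x ∈ (A ∪ T) ∪ (X ∪ A).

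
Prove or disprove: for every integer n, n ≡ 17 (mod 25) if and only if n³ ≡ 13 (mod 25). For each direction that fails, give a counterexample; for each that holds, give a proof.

[⇒] Suppose n ≡ 17 (mod 25). Write n = 25j + 17. Then (25j + 17)³ = 15625j³ + 31875j² + 21675j + 4913 = 25(625j³ + 1275j² + 867j + 196) + 13, so n³ ≡ 13 (mod 25).

[⇐] Conversely, suppose n³ ≡ 13 (mod 25). The only residue r in {0, …, 24} with r³ ≡ 13 (mod 25) is r = 17, so n ≡ 17 (mod 25).

The biconditional holds.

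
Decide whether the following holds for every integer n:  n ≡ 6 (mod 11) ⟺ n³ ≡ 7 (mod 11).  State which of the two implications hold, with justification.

Both implications hold.

(⇒) Suppose n ≡ 6 (mod 11). Write n = 11j + 6. Then (11j + 6)³ = 1331j³ + 2178j² + 1188j + 216 = 11(121j³ + 198j² + 108j + 19) + 7, so n³ ≡ 7 (mod 11).

(⇐) For the converse, argue contrapositively. If n ≢ 6 (mod 11), then n is congruent to one of 0, 1, 2, 3, 4, 5, 7, 8, 9, 10 modulo 11, and these give n³ ≡ 0, 1, 8, 5, 9, 4, 2, 6, 3, 10 respectively — never 7.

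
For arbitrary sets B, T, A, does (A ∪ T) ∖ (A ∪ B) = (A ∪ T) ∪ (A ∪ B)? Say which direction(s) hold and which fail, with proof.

Only the forward inclusion holds.

(⊆) Let x ∈ (A ∪ T) ∖ (A ∪ B). Then x ∈ T and x ∉ B, A, from which x ∈ (A ∪ T) ∪ (A ∪ B).

(⊇) This inclusion fails. Take B = {1}, T = ∅, A = ∅; then 1 ∈ (A ∪ T) ∪ (A ∪ B) but 1 ∉ (A ∪ T) ∖ (A ∪ B).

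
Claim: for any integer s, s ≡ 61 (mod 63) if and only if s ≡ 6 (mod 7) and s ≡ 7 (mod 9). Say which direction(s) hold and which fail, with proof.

(⇒) This fails: s = 61 gives 61 ≡ 61 (mod 63) but 61 ≡ 5 (mod 7), so the conjunction on the right does not hold.

(⇐) This fails: s = 34 satisfies both congruences on the right (34 ≡ 6 mod 7 and 34 ≡ 7 mod 9) yet 34 ≡ 34 (mod 63), not 61.

Neither implication holds.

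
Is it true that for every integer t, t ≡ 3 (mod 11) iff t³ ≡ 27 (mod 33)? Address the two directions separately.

Converse. The residues r modulo 33 with r³ ≡ 27 (mod 33) are exactly {3}, and each is ≡ 3 (mod 11).

Forward direction. This fails: take t = 14. Then 14 ≡ 3 (mod 11), but 14³ = 2744 ≡ 5 (mod 33), not 27.

Not equivalent: only (⇐) holds.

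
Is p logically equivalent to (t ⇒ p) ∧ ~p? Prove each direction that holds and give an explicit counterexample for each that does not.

Forward direction. This fails. Under p = T, t = F, the left side is true but the right side is false.

Converse. This fails. Under p = F, t = F, the left side is false but the right side is true.

(⇒) fails and (⇐) fails.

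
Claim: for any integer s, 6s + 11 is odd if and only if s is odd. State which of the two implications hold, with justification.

(→) This fails: take s = 2. Then 6s + 11 = 23, which is odd, yet s = 2 is even, not odd.

(←) Suppose s is odd. Since 6 is even, 6s is even for every s, so 6s + 11 has the same parity as 11, which is odd. Hence 6s + 11 is odd.

The forward direction fails; the converse holds.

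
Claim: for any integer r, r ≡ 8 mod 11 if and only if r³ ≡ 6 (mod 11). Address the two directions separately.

Forward direction. Suppose r ≡ 8 mod 11. Write r = 11j + 8. Then (11j + 8)³ = 1331j³ + 2904j² + 2112j + 512 = 11(121j³ + 264j² + 192j + 46) + 6, so r³ ≡ 6 (mod 11).

Converse. Suppose r³ ≡ 6 (mod 11). The only residue r in {0, …, 10} with r³ ≡ 6 (mod 11) is r = 8, so r ≡ 8 (mod 11).

Both implications hold.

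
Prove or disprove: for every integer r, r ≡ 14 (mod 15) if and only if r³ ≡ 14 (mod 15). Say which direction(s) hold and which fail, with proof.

(⇒) Suppose r ≡ 14 (mod 15). Write r = 15j + 14. Then (15j + 14)³ = 3375j³ + 9450j² + 8820j + 2744 = 15(225j³ + 630j² + 588j + 182) + 14, so r³ ≡ 14 (mod 15).

(⇐) Conversely, suppose r³ ≡ 14 (mod 15). The only residue r in {0, …, 14} with r³ ≡ 14 (mod 15) is r = 14, so r ≡ 14 (mod 15).

Equivalent; both directions hold.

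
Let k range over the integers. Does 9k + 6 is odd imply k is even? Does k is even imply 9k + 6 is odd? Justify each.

[⇒] This fails: k = 1 gives 9k + 6 = 15, which is odd, but 1 is odd, not even.

[⇐] This also fails: k = 0 is even, but 9k + 6 = 6 is even, not odd.

Neither direction holds.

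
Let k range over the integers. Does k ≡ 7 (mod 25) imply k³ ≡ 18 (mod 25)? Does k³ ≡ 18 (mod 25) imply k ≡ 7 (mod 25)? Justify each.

(→) Suppose k ≡ 7 (mod 25). Write k = 25j + 7. Then (25j + 7)³ = 15625j³ + 13125j² + 3675j + 343 = 25(625j³ + 525j² + 147j + 13) + 18, so k³ ≡ 18 (mod 25).

(←) Conversely, suppose k³ ≡ 18 (mod 25). The only residue r in {0, …, 24} with r³ ≡ 18 (mod 25) is r = 7, so k ≡ 7 (mod 25).

Both implications hold.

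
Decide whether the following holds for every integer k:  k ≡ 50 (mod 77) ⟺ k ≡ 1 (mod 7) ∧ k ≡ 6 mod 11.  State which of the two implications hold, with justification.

(⇒) Suppose k ≡ 50 (mod 77); write k = 77j + 50. Since 7 ∣ 77, reducing mod 7 gives k ≡ 50 ≡ 1 (mod 7); since 11 ∣ 77, reducing mod 11 gives k ≡ 50 ≡ 6 (mod 11).

(⇐) Conversely, if k ≡ 1 (mod 7) and k ≡ 6 (mod 11), then by the Chinese remainder theorem k ≡ 50 (mod 77). This is exactly k ≡ 50 (mod 77).

Both directions hold.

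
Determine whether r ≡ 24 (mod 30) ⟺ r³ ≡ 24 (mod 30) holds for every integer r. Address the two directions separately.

(⟹) Suppose r ≡ 24 (mod 30). Write r = 30j + 24. Then (30j + 24)³ = 27000j³ + 64800j² + 51840j + 13824 = 30(900j³ + 2160j² + 1728j + 460) + 24, so r³ ≡ 24 (mod 30).

(⟸) Conversely, suppose r³ ≡ 24 (mod 30). The only residue r in {0, …, 29} with r³ ≡ 24 (mod 30) is r = 24, so r ≡ 24 (mod 30).

Equivalent; both directions hold.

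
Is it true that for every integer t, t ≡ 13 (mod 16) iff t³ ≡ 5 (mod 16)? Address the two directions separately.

The biconditional holds.

(⇒) Suppose t ≡ 13 (mod 16). Write t = 16j + 13. Then (16j + 13)³ = 4096j³ + 9984j² + 8112j + 2197 = 16(256j³ + 624j² + 507j + 137) + 5, so t³ ≡ 5 (mod 16).

(⇐) Conversely, suppose t³ ≡ 5 (mod 16). The only residue r in {0, …, 15} with r³ ≡ 5 (mod 16) is r = 13, so t ≡ 13 (mod 16).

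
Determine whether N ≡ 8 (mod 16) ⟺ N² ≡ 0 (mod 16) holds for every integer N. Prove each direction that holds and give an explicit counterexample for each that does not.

Not equivalent: only (⇒) holds.

(⇐) This fails: take N = 0. Then 0² = 0 ≡ 0 (mod 16), yet 0 ≡ 0 (mod 16), not 8.

(⇒) Suppose N ≡ 8 (mod 16). Write N = 16j + 8. Then (16j + 8)² = 256j² + 256j + 64 = 16(16j² + 16j + 4) + 0, so N² ≡ 0 (mod 16).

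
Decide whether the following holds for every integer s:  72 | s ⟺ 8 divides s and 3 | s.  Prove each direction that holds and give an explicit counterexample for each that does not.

(⟸) This fails: take s = 24. Both 8 ∣ 24 and 3 ∣ 24, yet 24 is not a multiple of 72 (since 24 = 0·72 + 24), so 72 ∤ 24.

(⟹) If 72 ∣ s, write s = 72q. Since 72 = 9·8, s = 8·(9q), so 8 ∣ s; and since 72 = 24·3, s = 3·(24q), so 3 ∣ s.

Only the forward direction holds.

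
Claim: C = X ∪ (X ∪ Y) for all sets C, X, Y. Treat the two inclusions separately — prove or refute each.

(⊆) fails and (⊇) fails.

(⊆) This inclusion fails. Take C = {1}, X = ∅, Y = ∅; then 1 ∈ C but 1 ∉ X ∪ (X ∪ Y).

(⊇) This inclusion fails. Take C = ∅, X = {1}, Y = ∅; then 1 ∈ X ∪ (X ∪ Y) but 1 ∉ C.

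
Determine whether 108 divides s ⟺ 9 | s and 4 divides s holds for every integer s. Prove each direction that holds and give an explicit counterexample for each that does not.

Forward direction. If 108 ∣ s, write s = 108q. Since 108 = 12·9, s = 9·(12q), so 9 ∣ s; and since 108 = 27·4, s = 4·(27q), so 4 ∣ s.

Converse. This fails: take s = 36. Both 9 ∣ 36 and 4 ∣ 36, yet 36 is not a multiple of 108 (since 36 = 0·108 + 36), so 108 ∤ 36.

Not equivalent: only (⇒) holds.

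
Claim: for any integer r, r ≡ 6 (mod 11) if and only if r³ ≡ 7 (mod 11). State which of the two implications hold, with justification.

[⇐] For the converse, argue contrapositively. If r ≢ 6 (mod 11), then r is congruent to one of 0, 1, 2, 3, 4, 5, 7, 8, 9, 10 modulo 11, and these give r³ ≡ 0, 1, 8, 5, 9, 4, 2, 6, 3, 10 respectively — never 7.

[⇒] Suppose r ≡ 6 (mod 11). Write r = 11j + 6. Then (11j + 6)³ = 1331j³ + 2178j² + 1188j + 216 = 11(121j³ + 198j² + 108j + 19) + 7, so r³ ≡ 7 (mod 11).

The biconditional holds.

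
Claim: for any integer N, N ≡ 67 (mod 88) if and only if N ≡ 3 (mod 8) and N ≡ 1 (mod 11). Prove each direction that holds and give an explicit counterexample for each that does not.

[⇒] Suppose N ≡ 67 (mod 88); write N = 88j + 67. Since 8 ∣ 88, reducing mod 8 gives N ≡ 67 ≡ 3 (mod 8); since 11 ∣ 88, reducing mod 11 gives N ≡ 67 ≡ 1 (mod 11).

[⇐] Conversely, if N ≡ 3 (mod 8) and N ≡ 1 (mod 11), then by the Chinese remainder theorem N ≡ 67 (mod 88). This is exactly N ≡ 67 (mod 88).

The biconditional holds.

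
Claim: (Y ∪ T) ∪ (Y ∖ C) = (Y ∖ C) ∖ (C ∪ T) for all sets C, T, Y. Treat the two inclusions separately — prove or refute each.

Reverse inclusion. Let x ∈ (Y ∖ C) ∖ (C ∪ T). Then x ∈ Y and x ∉ C, T, from which x ∈ (Y ∪ T) ∪ (Y ∖ C).

Forward inclusion. This inclusion fails. Take C = ∅, T = {1}, Y = ∅; then 1 ∈ (Y ∪ T) ∪ (Y ∖ C) but 1 ∉ (Y ∖ C) ∖ (C ∪ T).

Only the reverse inclusion holds.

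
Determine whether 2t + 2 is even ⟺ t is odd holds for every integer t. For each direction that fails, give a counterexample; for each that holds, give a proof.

(→) This fails: take t = 0. Then 2t + 2 = 2, which is even, yet t = 0 is even, not odd.

(←) Suppose t is odd. Since 2 is even, 2t is even for every t, so 2t + 2 has the same parity as 2, which is even. Hence 2t + 2 is even.

Only the reverse direction holds.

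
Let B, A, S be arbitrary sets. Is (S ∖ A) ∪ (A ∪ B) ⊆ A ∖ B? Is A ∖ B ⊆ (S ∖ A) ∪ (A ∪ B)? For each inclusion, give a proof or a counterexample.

Only the reverse inclusion holds.

Forward inclusion. This inclusion fails. Take B = {1}, A = ∅, S = ∅; then 1 ∈ (S ∖ A) ∪ (A ∪ B) but 1 ∉ A ∖ B.

Reverse inclusion. Let x ∈ A ∖ B. Then either x ∈ A and x ∉ B, S; or x ∈ A ∩ S and x ∉ B. In each case x ∈ (S ∖ A) ∪ (A ∪ B), so A ∖ B ⊆ (S ∖ A) ∪ (A ∪ B).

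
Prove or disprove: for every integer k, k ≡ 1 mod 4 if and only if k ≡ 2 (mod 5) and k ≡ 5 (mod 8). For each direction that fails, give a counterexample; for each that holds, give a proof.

(←) If k ≡ 2 (mod 5) and k ≡ 5 (mod 8), then by the Chinese remainder theorem k ≡ 37 (mod 40). Since 37 ≡ 1 (mod 4) and 4 ∣ 40, we get k ≡ 1 (mod 4).

(→) This fails: k = 1 gives 1 ≡ 1 (mod 4) but 1 ≡ 1 (mod 5), so the conjunction on the right does not hold.

Only the reverse direction holds.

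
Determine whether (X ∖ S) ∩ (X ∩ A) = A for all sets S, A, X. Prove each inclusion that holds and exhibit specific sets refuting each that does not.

(⟹) Let x ∈ (X ∖ S) ∩ (X ∩ A). Then x ∈ A ∩ X and x ∉ S, from which x ∈ A.

(⟸) This inclusion fails. Take S = ∅, A = {1}, X = ∅; then 1 ∈ A but 1 ∉ (X ∖ S) ∩ (X ∩ A).

Only the forward inclusion holds.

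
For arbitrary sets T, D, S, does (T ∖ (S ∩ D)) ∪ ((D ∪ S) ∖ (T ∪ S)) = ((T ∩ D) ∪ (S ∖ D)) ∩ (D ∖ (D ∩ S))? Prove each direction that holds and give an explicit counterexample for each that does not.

(⊆) This inclusion fails. Take T = {1}, D = ∅, S = ∅; then 1 ∈ (T ∖ (S ∩ D)) ∪ ((D ∪ S) ∖ (T ∪ S)) but 1 ∉ ((T ∩ D) ∪ (S ∖ D)) ∩ (D ∖ (D ∩ S)).

(⊇) Let x ∈ ((T ∩ D) ∪ (S ∖ D)) ∩ (D ∖ (D ∩ S)). Then x ∈ T ∩ D and x ∉ S, from which x ∈ (T ∖ (S ∩ D)) ∪ ((D ∪ S) ∖ (T ∪ S)).

The sets are not equal: only the reverse inclusion holds.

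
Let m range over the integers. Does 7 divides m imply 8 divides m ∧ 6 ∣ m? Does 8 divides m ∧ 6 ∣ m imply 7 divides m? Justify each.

Neither implication holds.

(⟹) This fails: take m = 7. Certainly 7 ∣ 7, but 8 ∤ 7.

(⟸) This fails: take m = 24. Both 8 ∣ 24 and 6 ∣ 24, yet 24 is not a multiple of 7 (since 24 = 3·7 + 3), so 7 ∤ 24.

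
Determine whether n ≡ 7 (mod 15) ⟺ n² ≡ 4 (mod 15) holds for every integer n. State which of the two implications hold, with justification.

Only the forward implication holds.

(⇐) This fails: take n = 2. Then 2² = 4 ≡ 4 (mod 15), yet 2 ≡ 2 (mod 15), not 7.

(⇒) Suppose n ≡ 7 (mod 15). Write n = 15j + 7. Then (15j + 7)² = 225j² + 210j + 49 = 15(15j² + 14j + 3) + 4, so n² ≡ 4 (mod 15).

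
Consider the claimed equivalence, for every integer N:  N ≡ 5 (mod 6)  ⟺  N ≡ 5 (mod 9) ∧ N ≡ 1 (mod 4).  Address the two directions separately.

(→) This fails: N = 35 gives 35 ≡ 5 (mod 6) but 35 ≡ 8 (mod 9), so the conjunction on the right does not hold.

(←) Conversely, if N ≡ 5 (mod 9) and N ≡ 1 (mod 4), then by the Chinese remainder theorem N ≡ 5 (mod 36). Since 5 ≡ 5 (mod 6) and 6 ∣ 36, we get N ≡ 5 (mod 6).

The forward direction fails; the converse holds.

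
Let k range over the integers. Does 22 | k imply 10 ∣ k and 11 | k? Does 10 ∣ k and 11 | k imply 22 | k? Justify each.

Only the converse holds.

(←) Suppose 10 ∣ k and 11 ∣ k. Any common multiple of 10 and 11 is a multiple of their lcm; here gcd(10, 11) = 1, so lcm(10, 11) = 10·11 = 110, so 110 ∣ k. Since 22 ∣ 110, it follows that 22 ∣ k.

(→) This fails: take k = 22. Certainly 22 ∣ 22, but 10 ∤ 22.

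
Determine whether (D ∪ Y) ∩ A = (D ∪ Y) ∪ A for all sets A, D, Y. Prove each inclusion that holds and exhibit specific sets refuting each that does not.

Only the forward inclusion holds.

(⟹) Let x ∈ (D ∪ Y) ∩ A. Then either x ∈ A ∩ D and x ∉ Y; or x ∈ A ∩ Y and x ∉ D; or x ∈ A ∩ D ∩ Y. In each case x ∈ (D ∪ Y) ∪ A, so (D ∪ Y) ∩ A ⊆ (D ∪ Y) ∪ A.

(⟸) This inclusion fails. Take A = {1}, D = ∅, Y = ∅; then 1 ∈ (D ∪ Y) ∪ A but 1 ∉ (D ∪ Y) ∩ A.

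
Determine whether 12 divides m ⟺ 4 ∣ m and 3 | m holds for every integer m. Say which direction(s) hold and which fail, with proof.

[⇒] If 12 ∣ m, write m = 12q. Since 12 = 3·4, m = 4·(3q), so 4 ∣ m; and since 12 = 4·3, m = 3·(4q), so 3 ∣ m.

[⇐] Suppose 4 ∣ m and 3 ∣ m. Any common multiple of 4 and 3 is a multiple of their lcm; here gcd(4, 3) = 1, so lcm(4, 3) = 4·3 = 12, so 12 ∣ m.

Both directions hold; the statement is true.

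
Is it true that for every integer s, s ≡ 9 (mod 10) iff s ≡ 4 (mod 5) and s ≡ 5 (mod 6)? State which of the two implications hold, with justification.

Only the reverse direction holds.

Forward direction. This fails: s = 9 gives 9 ≡ 9 (mod 10) but 9 ≡ 3 (mod 6), so the conjunction on the right does not hold.

Converse. If s ≡ 4 (mod 5) and s ≡ 5 (mod 6), then by the Chinese remainder theorem s ≡ 29 (mod 30). Since 29 ≡ 9 (mod 10) and 10 ∣ 30, we get s ≡ 9 (mod 10).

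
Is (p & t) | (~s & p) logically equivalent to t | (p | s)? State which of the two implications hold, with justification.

(⇒) Assume the antecedent. If s is true, t | (p | s) reduces to true regardless of the other variables. If s is false, the antecedent forces (s = F, p = T, t = F) or (s = F, p = T, t = T), and t | (p | s) holds there. Either way t | (p | s) holds.

(⇐) This fails. Under s = T, p = F, t = F, the left side is false but the right side is true.

Only the forward implication holds.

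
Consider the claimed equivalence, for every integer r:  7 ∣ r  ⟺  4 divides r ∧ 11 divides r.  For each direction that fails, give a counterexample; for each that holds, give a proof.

(⟹) This fails: take r = 7. Certainly 7 ∣ 7, but 4 ∤ 7.

(⟸) This fails: take r = 44. Both 4 ∣ 44 and 11 ∣ 44, yet 44 is not a multiple of 7 (since 44 = 6·7 + 2), so 7 ∤ 44.

(⇒) fails and (⇐) fails.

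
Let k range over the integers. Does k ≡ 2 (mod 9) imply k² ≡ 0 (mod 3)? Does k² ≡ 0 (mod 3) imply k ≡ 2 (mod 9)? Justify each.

(⇒) This fails: take k = 2. Then 2 ≡ 2 (mod 9), but 2² = 4 ≡ 1 (mod 3), not 0.

(⇐) This fails: take k = 0. Then 0² = 0 ≡ 0 (mod 3), yet 0 ≡ 0 (mod 9), not 2.

(⇒) fails and (⇐) fails.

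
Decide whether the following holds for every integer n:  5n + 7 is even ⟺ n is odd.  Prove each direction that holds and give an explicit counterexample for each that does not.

The biconditional holds.

[⇒] Suppose 5n + 7 is even. Since 5 is odd, 5n and n have the same parity, so 5n + 7 ≡ n + 7 (mod 2). As 7 is odd, 5n + 7 is even exactly when n is odd. Thus n is odd.

[⇐] Conversely, suppose n is odd; write n = 2j + 1. Then 5n + 7 = 5·(2j + 1) + 7 = 2·5j + 12, which is even.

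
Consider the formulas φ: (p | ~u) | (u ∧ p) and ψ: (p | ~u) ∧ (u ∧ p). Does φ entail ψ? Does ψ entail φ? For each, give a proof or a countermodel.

(⇒) This fails. Under p = F, u = F, the left side is true but the right side is false.

(⇐) Assume the antecedent. If p is true, (p | ~u) | (u ∧ p) reduces to true regardless of the other variables. If p is false, the antecedent cannot hold. Either way (p | ~u) | (u ∧ p) holds.

The forward direction fails; the converse holds.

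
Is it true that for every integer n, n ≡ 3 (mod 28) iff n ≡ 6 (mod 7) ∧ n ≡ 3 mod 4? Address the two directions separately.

Both directions fail.

(⟹) This fails: n = 3 gives 3 ≡ 3 (mod 28) but 3 ≡ 3 (mod 7), so the conjunction on the right does not hold.

(⟸) This fails: n = 27 satisfies both congruences on the right (27 ≡ 6 mod 7 and 27 ≡ 3 mod 4) yet 27 ≡ 27 (mod 28), not 3.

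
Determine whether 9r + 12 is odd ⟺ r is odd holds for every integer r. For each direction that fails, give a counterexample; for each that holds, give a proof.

(⇐) Suppose r is odd; write r = 2j + 1. Then 9r + 12 = 9·(2j + 1) + 12 = 2·9j + 21, which is odd.

(⇒) Suppose 9r + 12 is odd. Since 9 is odd, 9r and r have the same parity, so 9r + 12 ≡ r + 12 (mod 2). As 12 is even, 9r + 12 is odd exactly when r is odd. Thus r is odd.

Both directions hold.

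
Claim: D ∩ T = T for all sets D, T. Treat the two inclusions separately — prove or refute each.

Only the forward inclusion holds.

(⟹) Let x ∈ D ∩ T. Then x ∈ D ∩ T, from which x ∈ T.

(⟸) This inclusion fails. Take D = ∅, T = {1}; then 1 ∈ T but 1 ∉ D ∩ T.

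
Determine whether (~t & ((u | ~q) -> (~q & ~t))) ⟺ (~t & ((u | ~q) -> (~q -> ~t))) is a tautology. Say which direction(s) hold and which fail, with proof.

Only the forward direction holds.

[⇒] Assume the antecedent. If q is true, the antecedent forces (q = T, t = F, u = F), and ~t & ((u | ~q) -> (~q -> ~t)) holds there. If q is false, the antecedent forces (q = F, t = F, u = F) or (q = F, t = F, u = T), and ~t & ((u | ~q) -> (~q -> ~t)) holds there. Either way ~t & ((u | ~q) -> (~q -> ~t)) holds.

[⇐] This fails. Under q = T, t = F, u = T, the left side is false but the right side is true.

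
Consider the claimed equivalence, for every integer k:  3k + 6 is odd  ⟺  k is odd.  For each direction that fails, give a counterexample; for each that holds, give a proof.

The biconditional holds.

(⇒) Suppose 3k + 6 is odd. Since 3 is odd, 3k and k have the same parity, so 3k + 6 ≡ k + 6 (mod 2). As 6 is even, 3k + 6 is odd exactly when k is odd. Thus k is odd.

(⇐) Conversely, suppose k is odd; write k = 2j + 1. Then 3k + 6 = 3·(2j + 1) + 6 = 2·3j + 9, which is odd.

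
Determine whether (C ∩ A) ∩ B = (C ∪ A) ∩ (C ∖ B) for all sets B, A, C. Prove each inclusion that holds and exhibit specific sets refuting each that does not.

Neither inclusion holds.

(⟹) This inclusion fails. Take B = {1}, A = {1}, C = {1}; then 1 ∈ (C ∩ A) ∩ B but 1 ∉ (C ∪ A) ∩ (C ∖ B).

(⟸) This inclusion fails. Take B = ∅, A = ∅, C = {1}; then 1 ∈ (C ∪ A) ∩ (C ∖ B) but 1 ∉ (C ∩ A) ∩ B.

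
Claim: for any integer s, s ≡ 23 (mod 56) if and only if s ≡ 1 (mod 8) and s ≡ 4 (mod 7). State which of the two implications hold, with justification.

Forward direction. This fails: s = 23 gives 23 ≡ 23 (mod 56) but 23 ≡ 7 (mod 8), so the conjunction on the right does not hold.

Converse. This fails: s = 25 satisfies both congruences on the right (25 ≡ 1 mod 8 and 25 ≡ 4 mod 7) yet 25 ≡ 25 (mod 56), not 23.

Neither implication holds.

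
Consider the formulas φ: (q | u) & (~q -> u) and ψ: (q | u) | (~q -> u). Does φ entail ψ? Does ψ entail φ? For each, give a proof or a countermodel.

(←) Assume the antecedent. If u is true, (q | u) & (~q -> u) reduces to true regardless of the other variables. If u is false, the antecedent forces (u = F, q = T), and (q | u) & (~q -> u) holds there. Either way (q | u) & (~q -> u) holds.

(→) Assume the antecedent. If u is true, (q | u) | (~q -> u) reduces to true regardless of the other variables. If u is false, the antecedent forces (u = F, q = T), and (q | u) | (~q -> u) holds there. Either way (q | u) | (~q -> u) holds.

The biconditional holds.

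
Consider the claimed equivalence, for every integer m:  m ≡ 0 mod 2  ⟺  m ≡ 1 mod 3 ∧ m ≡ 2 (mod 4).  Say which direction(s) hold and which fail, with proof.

(⇐) If m ≡ 1 (mod 3) and m ≡ 2 (mod 4), then by the Chinese remainder theorem m ≡ 10 (mod 12). Since 10 ≡ 0 (mod 2) and 2 ∣ 12, we get m ≡ 0 (mod 2).

(⇒) This fails: m = 0 gives 0 ≡ 0 (mod 2) but 0 ≡ 0 (mod 3), so the conjunction on the right does not hold.

Only the converse holds.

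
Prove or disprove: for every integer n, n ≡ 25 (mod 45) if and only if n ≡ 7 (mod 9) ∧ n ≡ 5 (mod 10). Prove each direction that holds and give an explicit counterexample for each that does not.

(←) If n ≡ 7 (mod 9) and n ≡ 5 (mod 10), then by the Chinese remainder theorem n ≡ 25 (mod 90). Since 25 ≡ 25 (mod 45) and 45 ∣ 90, we get n ≡ 25 (mod 45).

(→) This fails: n = 70 gives 70 ≡ 25 (mod 45) but 70 ≡ 0 (mod 10), so the conjunction on the right does not hold.

Only the reverse direction holds.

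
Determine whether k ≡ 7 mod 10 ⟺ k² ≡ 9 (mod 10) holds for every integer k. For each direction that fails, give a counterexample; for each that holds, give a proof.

(⟹) Suppose k ≡ 7 mod 10. Write k = 10j + 7. Then (10j + 7)² = 100j² + 140j + 49 = 10(10j² + 14j + 4) + 9, so k² ≡ 9 (mod 10).

(⟸) This fails: take k = 3. Then 3² = 9 ≡ 9 (mod 10), yet 3 ≡ 3 (mod 10), not 7.

Only the forward implication holds.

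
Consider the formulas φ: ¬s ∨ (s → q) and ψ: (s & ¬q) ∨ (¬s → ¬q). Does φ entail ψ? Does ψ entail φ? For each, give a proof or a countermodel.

Neither implication holds.

Forward direction. This fails. Under q = T, s = F, the left side is true but the right side is false.

Converse. This fails. Under q = F, s = T, the left side is false but the right side is true.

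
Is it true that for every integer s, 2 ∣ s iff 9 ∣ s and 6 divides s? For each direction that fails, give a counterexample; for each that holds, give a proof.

(⇒) fails; (⇐) holds.

Forward direction. This fails: take s = 2. Certainly 2 ∣ 2, but 9 ∤ 2.

Converse. Suppose 9 ∣ s and 6 ∣ s. Any common multiple of 9 and 6 is a multiple of their lcm; here lcm(9, 6) = 9·6/gcd(9, 6) = 54/3 = 18, so 18 ∣ s. Since 2 ∣ 18, it follows that 2 ∣ s.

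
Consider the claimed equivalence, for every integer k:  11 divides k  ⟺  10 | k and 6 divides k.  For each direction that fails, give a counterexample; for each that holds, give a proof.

Neither implication holds.

(⇒) This fails: take k = 11. Certainly 11 ∣ 11, but 10 ∤ 11.

(⇐) This fails: take k = 30. Both 10 ∣ 30 and 6 ∣ 30, yet 30 is not a multiple of 11 (since 30 = 2·11 + 8), so 11 ∤ 30.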